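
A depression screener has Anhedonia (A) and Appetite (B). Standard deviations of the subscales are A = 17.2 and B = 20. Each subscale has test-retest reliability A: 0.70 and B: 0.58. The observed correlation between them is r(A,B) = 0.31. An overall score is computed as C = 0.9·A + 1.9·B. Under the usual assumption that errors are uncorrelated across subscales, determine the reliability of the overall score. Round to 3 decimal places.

0.669

Var(C) = 0.9²·17.2² + 1.9²·20² + 2·[1.71·17.2·20·0.31] = 1683.63 + 364.709 = 2048.34.
Because errors are independent across components, Cov(Tᵢ,Tⱼ) = Cov(Xᵢ,Xⱼ); the off-diagonal part of the true-score variance is the same as above.
True-score variance = [0.9²·17.2²·0.70 + 1.9²·20²·0.58] + 364.709 = 1005.26 + 364.709 = 1369.97.
Reliability = 1369.97 / 2048.34 = 0.669.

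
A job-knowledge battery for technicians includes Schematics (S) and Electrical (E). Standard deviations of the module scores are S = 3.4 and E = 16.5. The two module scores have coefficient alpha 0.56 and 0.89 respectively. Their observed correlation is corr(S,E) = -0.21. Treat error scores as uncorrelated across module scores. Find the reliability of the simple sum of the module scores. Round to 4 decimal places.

0.8654

Var(S+E) = 3.4² + 16.5² + 2·[3.4·16.5·(-0.21)] = 283.81 − 23.562 = 260.248.
With uncorrelated errors the cross-covariances are all true-score covariance, so they carry over unchanged; only the diagonal terms shrink to ρᵢσᵢ².
True-score variance = [3.4²·0.56 + 16.5²·0.89] − 23.562 = 248.776 − 23.562 = 225.214.
Reliability = 225.214 / 260.248 = 0.8654.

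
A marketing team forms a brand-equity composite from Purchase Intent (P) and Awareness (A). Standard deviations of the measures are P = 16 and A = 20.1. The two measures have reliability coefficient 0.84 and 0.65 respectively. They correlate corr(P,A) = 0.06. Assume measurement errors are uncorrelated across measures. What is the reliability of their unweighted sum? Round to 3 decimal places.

0.739

Var(P+A) = 16² + 20.1² + 2·[16·20.1·0.06] = 660.01 + 38.592 = 698.602.
With uncorrelated errors the cross-covariances are all true-score covariance, so they carry over unchanged; only the diagonal terms shrink to ρᵢσᵢ².
True-score variance = [16²·0.84 + 20.1²·0.65] + 38.592 = 477.647 + 38.592 = 516.239.
Reliability = 516.239 / 698.602 = 0.739.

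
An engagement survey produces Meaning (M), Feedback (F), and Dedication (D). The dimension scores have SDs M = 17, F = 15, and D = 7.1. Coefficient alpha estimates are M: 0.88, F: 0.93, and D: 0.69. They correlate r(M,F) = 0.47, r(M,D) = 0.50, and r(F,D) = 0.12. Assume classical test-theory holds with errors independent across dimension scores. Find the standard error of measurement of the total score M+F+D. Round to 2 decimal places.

Var(total) = 564.41 + 385.96 = 950.37.
True-score variance = 498.353 + 385.96 = 884.313, so reliability = 0.9305.
Error variance = 950.37 − 884.313 = 66.0571; SEM = √66.0571 = 8.13.

8.13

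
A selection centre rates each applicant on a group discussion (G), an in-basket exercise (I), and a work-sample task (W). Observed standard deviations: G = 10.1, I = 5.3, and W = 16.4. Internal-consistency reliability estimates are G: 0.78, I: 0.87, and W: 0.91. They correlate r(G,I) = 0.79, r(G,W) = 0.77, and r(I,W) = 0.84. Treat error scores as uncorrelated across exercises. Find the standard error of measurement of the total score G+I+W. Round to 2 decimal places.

Var(total) = 399.06 + 485.689 = 884.749.
True-score variance = 348.76 + 485.689 = 834.448, so reliability = 0.9431.
Error variance = 884.749 − 834.448 = 50.3003; SEM = √50.3003 = 7.09.

7.09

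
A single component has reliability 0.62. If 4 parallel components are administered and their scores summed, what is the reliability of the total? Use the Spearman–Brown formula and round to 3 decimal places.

0.867

ρ_k = kρ / (1 + (k−1)ρ) = 4·0.62 / (1 + 3·0.62) = 2.480 / 2.860 = 0.867.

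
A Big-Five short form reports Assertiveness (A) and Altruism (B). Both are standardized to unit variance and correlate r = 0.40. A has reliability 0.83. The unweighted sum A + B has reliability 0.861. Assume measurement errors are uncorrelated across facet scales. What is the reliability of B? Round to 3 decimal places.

Var(A+B) = 2 + 2·0.40 = 2.800.
True-score variance = ρ_A + ρ_B + 2·0.40, so 0.861 = (0.83 + ρ_B + 0.80) / 2.800.
ρ_B = 0.861·2.800 − 0.83 − 0.80 = 0.781.

0.781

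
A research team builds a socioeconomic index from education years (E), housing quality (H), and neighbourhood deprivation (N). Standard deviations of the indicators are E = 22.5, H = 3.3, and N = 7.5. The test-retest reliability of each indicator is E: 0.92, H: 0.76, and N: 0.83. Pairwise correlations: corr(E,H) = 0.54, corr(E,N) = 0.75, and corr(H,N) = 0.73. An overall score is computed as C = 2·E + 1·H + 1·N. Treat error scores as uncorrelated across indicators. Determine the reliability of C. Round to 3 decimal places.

Var(C) = 2²·22.5² + 3.3² + 7.5² + 2·[2·22.5·3.3·0.54 + 2·22.5·7.5·0.75 + 3.3·7.5·0.73] = 2092.14 + 702.765 = 2794.9.
Because errors are independent across components, Cov(Tᵢ,Tⱼ) = Cov(Xᵢ,Xⱼ); the off-diagonal part of the true-score variance is the same as above.
True-score variance = [2²·22.5²·0.92 + 3.3²·0.76 + 7.5²·0.83] + 702.765 = 1917.96 + 702.765 = 2620.73.
Reliability = 2620.73 / 2794.9 = 0.938.

0.938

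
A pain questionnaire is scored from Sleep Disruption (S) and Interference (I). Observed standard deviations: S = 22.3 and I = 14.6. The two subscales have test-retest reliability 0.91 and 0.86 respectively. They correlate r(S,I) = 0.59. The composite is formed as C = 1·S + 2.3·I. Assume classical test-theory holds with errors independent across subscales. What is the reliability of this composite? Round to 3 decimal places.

Var(C) = 22.3² + 2.3²·14.6² + 2·[2.3·22.3·14.6·0.59] = 1624.91 + 883.624 = 2508.53.
Under uncorrelated errors the observed covariances equal the true-score covariances, so only the own-variance terms attenuate.
True-score variance = [22.3²·0.91 + 2.3²·14.6²·0.86] + 883.624 = 1422.28 + 883.624 = 2305.91.
Reliability = 2305.91 / 2508.53 = 0.919.

0.919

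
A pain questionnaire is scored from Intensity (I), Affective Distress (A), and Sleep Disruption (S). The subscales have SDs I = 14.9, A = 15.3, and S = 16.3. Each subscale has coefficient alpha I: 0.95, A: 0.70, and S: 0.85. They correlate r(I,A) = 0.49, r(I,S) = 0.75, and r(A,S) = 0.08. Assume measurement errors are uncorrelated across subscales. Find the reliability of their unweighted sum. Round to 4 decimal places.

0.9102

Var(I+A+S) = 14.9² + 15.3² + 16.3² + 2·[14.9·15.3·0.49 + 14.9·16.3·0.75 + 15.3·16.3·0.08] = 721.79 + 627.618 = 1349.41.
Under uncorrelated errors the observed covariances equal the true-score covariances, so only the own-variance terms attenuate.
True-score variance = [14.9²·0.95 + 15.3²·0.70 + 16.3²·0.85] + 627.618 = 600.609 + 627.618 = 1228.23.
Reliability = 1228.23 / 1349.41 = 0.9102.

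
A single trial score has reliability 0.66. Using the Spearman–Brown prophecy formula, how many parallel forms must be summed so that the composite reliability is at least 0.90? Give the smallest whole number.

5

k ≥ ρ*(1−ρ₁)/(ρ₁(1−ρ*)) = 0.90·0.34 / (0.66·0.10) = 4.636.
Smallest integer k = 5.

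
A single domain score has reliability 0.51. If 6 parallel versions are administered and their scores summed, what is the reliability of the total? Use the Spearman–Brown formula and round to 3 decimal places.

ρ_k = kρ / (1 + (k−1)ρ) = 6·0.51 / (1 + 5·0.51) = 3.060 / 3.550 = 0.862.

0.862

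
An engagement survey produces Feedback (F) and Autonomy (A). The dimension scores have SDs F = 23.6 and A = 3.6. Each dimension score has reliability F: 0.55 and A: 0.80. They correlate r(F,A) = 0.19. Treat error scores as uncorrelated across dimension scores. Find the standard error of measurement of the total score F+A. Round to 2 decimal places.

15.91

Var(total) = 569.92 + 32.2848 = 602.205.
True-score variance = 316.696 + 32.2848 = 348.981, so reliability = 0.5795.
Error variance = 602.205 − 348.981 = 253.224; SEM = √253.224 = 15.91.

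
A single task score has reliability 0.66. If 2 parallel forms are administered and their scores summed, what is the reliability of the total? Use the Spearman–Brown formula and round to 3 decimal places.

0.795

ρ_k = kρ / (1 + (k−1)ρ) = 2·0.66 / (1 + 1·0.66) = 1.320 / 1.660 = 0.795.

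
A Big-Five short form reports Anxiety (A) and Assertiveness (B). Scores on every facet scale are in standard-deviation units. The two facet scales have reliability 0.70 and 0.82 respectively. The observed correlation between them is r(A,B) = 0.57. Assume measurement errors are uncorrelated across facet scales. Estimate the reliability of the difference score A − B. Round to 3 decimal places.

0.442

Var(A−B) = 1 + 1 − 2·0.57 = 2 − 1.14 = 0.86.
Under uncorrelated errors the observed covariances equal the true-score covariances, so only the own-variance terms attenuate.
True-score variance = [0.70 + 0.82] − 1.14 = 1.52 − 1.14 = 0.38.
Reliability = 0.38 / 0.86 = 0.442.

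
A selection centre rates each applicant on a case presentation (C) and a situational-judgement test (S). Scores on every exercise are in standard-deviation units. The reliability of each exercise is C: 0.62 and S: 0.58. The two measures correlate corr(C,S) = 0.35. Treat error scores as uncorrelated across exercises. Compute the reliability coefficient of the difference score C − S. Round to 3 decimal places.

0.385

Var(C−S) = 1 + 1 − 2·0.35 = 2 − 0.7 = 1.3.
With uncorrelated errors the cross-covariances are all true-score covariance, so they carry over unchanged; only the diagonal terms shrink to ρᵢσᵢ².
True-score variance = [0.62 + 0.58] − 0.7 = 1.2 − 0.7 = 0.5.
Reliability = 0.5 / 1.3 = 0.385.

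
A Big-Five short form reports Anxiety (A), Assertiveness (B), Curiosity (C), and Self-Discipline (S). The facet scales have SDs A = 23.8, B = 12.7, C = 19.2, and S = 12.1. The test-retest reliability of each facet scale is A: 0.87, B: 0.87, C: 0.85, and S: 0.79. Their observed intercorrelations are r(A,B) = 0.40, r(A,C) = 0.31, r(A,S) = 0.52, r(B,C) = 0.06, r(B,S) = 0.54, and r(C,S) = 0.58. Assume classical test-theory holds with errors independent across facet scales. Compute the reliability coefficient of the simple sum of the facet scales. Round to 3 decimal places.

0.929

Var(A+B+C+S) = 23.8² + 12.7² + 19.2² + 12.1² + 2·[23.8·12.7·0.40 + 23.8·19.2·0.31 + 23.8·12.1·0.52 + 12.7·19.2·0.06 + 12.7·12.1·0.54 + 19.2·12.1·0.58] = 1242.78 + 1289.34 = 2532.12.
Because errors are independent across components, Cov(Tᵢ,Tⱼ) = Cov(Xᵢ,Xⱼ); the off-diagonal part of the true-score variance is the same as above.
True-score variance = [23.8²·0.87 + 12.7²·0.87 + 19.2²·0.85 + 12.1²·0.79] + 1289.34 = 1062.13 + 1289.34 = 2351.47.
Reliability = 2351.47 / 2532.12 = 0.929.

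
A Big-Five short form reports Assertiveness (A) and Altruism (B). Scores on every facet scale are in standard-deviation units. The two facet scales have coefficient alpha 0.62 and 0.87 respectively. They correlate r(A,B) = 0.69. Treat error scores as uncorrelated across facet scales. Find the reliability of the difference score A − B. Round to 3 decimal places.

0.177

Var(A−B) = 1 + 1 − 2·0.69 = 2 − 1.38 = 0.62.
With uncorrelated errors the cross-covariances are all true-score covariance, so they carry over unchanged; only the diagonal terms shrink to ρᵢσᵢ².
True-score variance = [0.62 + 0.87] − 1.38 = 1.49 − 1.38 = 0.11.
Reliability = 0.11 / 0.62 = 0.177.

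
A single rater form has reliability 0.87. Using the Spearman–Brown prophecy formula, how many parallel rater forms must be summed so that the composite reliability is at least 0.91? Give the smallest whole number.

k ≥ ρ*(1−ρ₁)/(ρ₁(1−ρ*)) = 0.91·0.13 / (0.87·0.09) = 1.511.
Smallest integer k = 2.

2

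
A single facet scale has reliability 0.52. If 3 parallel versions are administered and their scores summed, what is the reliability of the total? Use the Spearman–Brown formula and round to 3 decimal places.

ρ_k = kρ / (1 + (k−1)ρ) = 3·0.52 / (1 + 2·0.52) = 1.560 / 2.040 = 0.765.

0.765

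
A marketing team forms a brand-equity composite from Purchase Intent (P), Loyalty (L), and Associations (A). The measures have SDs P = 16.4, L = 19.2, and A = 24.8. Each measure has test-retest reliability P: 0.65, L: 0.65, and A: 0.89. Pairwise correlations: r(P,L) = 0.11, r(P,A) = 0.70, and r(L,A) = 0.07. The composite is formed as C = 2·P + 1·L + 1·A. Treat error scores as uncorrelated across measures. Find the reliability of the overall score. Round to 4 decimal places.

Var(C) = 2²·16.4² + 19.2² + 24.8² + 2·[2·16.4·19.2·0.11 + 2·16.4·24.8·0.70 + 19.2·24.8·0.07] = 2059.52 + 1344.03 = 3403.55.
Because errors are independent across components, Cov(Tᵢ,Tⱼ) = Cov(Xᵢ,Xⱼ); the off-diagonal part of the true-score variance is the same as above.
True-score variance = [2²·16.4²·0.65 + 19.2²·0.65 + 24.8²·0.89] + 1344.03 = 1486.3 + 1344.03 = 2830.32.
Reliability = 2830.32 / 3403.55 = 0.8316.

0.8316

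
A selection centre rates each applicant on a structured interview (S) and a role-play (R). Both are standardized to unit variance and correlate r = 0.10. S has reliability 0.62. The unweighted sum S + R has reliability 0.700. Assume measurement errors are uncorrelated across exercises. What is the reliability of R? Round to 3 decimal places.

Var(S+R) = 2 + 2·0.10 = 2.200.
True-score variance = ρ_S + ρ_R + 2·0.10, so 0.700 = (0.62 + ρ_R + 0.20) / 2.200.
ρ_R = 0.700·2.200 − 0.62 − 0.20 = 0.720.

0.720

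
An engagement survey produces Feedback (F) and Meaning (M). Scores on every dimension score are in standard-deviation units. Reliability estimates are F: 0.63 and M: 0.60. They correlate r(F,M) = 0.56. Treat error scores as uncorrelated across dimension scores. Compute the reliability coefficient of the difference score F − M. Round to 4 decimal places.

0.1250

Var(F−M) = 1 + 1 − 2·0.56 = 2 − 1.12 = 0.88.
Under uncorrelated errors the observed covariances equal the true-score covariances, so only the own-variance terms attenuate.
True-score variance = [0.63 + 0.60] − 1.12 = 1.23 − 1.12 = 0.11.
Reliability = 0.11 / 0.88 = 0.1250.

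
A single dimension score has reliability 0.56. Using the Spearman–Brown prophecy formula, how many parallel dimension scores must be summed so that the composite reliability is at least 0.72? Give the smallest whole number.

3

k ≥ ρ*(1−ρ₁)/(ρ₁(1−ρ*)) = 0.72·0.44 / (0.56·0.28) = 2.020.
Smallest integer k = 3.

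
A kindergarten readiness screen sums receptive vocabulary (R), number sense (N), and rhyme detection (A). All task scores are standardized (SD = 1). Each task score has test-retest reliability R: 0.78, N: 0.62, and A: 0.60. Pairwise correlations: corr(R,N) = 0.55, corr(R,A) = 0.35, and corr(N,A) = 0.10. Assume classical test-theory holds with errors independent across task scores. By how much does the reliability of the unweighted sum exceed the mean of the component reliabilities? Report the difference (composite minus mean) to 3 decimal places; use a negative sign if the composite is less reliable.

Var(sum) = 3 + 2 = 5; true-score variance = 2 + 2 = 4; composite reliability = 0.8000.
Mean component reliability = 0.6667.
Difference = 0.8000 − 0.6667 = 0.133.

0.133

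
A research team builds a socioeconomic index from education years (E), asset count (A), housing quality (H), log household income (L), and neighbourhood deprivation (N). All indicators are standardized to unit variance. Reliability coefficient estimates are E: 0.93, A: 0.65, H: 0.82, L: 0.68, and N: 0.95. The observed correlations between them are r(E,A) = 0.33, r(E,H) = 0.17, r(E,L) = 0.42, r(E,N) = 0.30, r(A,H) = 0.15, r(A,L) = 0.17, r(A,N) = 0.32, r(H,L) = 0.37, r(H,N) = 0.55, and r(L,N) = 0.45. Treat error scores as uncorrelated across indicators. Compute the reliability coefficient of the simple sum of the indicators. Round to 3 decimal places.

0.915

Var(E+A+H+L+N) = 5 + 2·[0.33 + 0.17 + 0.42 + 0.30 + 0.15 + 0.17 + 0.32 + 0.37 + 0.55 + 0.45] = 5 + 6.46 = 11.46.
Because errors are independent across components, Cov(Tᵢ,Tⱼ) = Cov(Xᵢ,Xⱼ); the off-diagonal part of the true-score variance is the same as above.
True-score variance = [0.93 + 0.65 + 0.82 + 0.68 + 0.95] + 6.46 = 4.03 + 6.46 = 10.49.
Reliability = 10.49 / 11.46 = 0.915.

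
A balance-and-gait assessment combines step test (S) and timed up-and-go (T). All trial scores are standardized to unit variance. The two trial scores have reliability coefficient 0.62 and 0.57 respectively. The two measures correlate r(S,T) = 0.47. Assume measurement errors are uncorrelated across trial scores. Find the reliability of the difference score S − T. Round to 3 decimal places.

0.236

Var(S−T) = 1 + 1 − 2·0.47 = 2 − 0.94 = 1.06.
With uncorrelated errors the cross-covariances are all true-score covariance, so they carry over unchanged; only the diagonal terms shrink to ρᵢσᵢ².
True-score variance = [0.62 + 0.57] − 0.94 = 1.19 − 0.94 = 0.25.
Reliability = 0.25 / 1.06 = 0.236.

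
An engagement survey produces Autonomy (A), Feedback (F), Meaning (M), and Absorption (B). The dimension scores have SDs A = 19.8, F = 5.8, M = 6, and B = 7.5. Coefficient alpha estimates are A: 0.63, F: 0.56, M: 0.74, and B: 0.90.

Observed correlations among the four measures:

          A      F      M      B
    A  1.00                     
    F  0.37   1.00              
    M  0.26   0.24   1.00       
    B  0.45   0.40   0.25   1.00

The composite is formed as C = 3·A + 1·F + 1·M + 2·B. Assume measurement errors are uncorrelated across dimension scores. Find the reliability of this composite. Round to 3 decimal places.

Var(C) = 3²·19.8² + 5.8² + 6² + 2²·7.5² + 2·[3·19.8·5.8·0.37 + 3·19.8·6·0.26 + 6·19.8·7.5·0.45 + 5.8·6·0.24 + 2·5.8·7.5·0.40 + 2·6·7.5·0.25] = 3823 + 1373.48 = 5196.48.
Because errors are independent across components, Cov(Tᵢ,Tⱼ) = Cov(Xᵢ,Xⱼ); the off-diagonal part of the true-score variance is the same as above.
True-score variance = [3²·19.8²·0.63 + 5.8²·0.56 + 6²·0.74 + 2²·7.5²·0.90] + 1373.48 = 2470.85 + 1373.48 = 3844.32.
Reliability = 3844.32 / 5196.48 = 0.740.

0.740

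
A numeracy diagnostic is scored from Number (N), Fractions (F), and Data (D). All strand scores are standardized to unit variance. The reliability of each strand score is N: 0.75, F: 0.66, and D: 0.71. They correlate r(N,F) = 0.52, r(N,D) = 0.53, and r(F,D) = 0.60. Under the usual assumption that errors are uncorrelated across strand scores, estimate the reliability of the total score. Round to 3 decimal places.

0.860

Var(N+F+D) = 3 + 2·[0.52 + 0.53 + 0.60] = 3 + 3.3 = 6.3.
Under uncorrelated errors the observed covariances equal the true-score covariances, so only the own-variance terms attenuate.
True-score variance = [0.75 + 0.66 + 0.71] + 3.3 = 2.12 + 3.3 = 5.42.
Reliability = 5.42 / 6.3 = 0.860.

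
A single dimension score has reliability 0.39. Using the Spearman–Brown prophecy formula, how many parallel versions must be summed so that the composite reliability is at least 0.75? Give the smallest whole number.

k ≥ ρ*(1−ρ₁)/(ρ₁(1−ρ*)) = 0.75·0.61 / (0.39·0.25) = 4.692.
Smallest integer k = 5.

5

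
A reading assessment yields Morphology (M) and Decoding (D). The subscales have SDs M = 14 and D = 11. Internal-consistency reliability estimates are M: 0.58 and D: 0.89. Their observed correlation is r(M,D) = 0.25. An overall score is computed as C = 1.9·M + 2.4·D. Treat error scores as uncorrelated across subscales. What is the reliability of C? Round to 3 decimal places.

Var(C) = 1.9²·14² + 2.4²·11² + 2·[4.56·14·11·0.25] = 1404.52 + 351.12 = 1755.64.
Because errors are independent across components, Cov(Tᵢ,Tⱼ) = Cov(Xᵢ,Xⱼ); the off-diagonal part of the true-score variance is the same as above.
True-score variance = [1.9²·14²·0.58 + 2.4²·11²·0.89] + 351.12 = 1030.68 + 351.12 = 1381.8.
Reliability = 1381.8 / 1755.64 = 0.787.

0.787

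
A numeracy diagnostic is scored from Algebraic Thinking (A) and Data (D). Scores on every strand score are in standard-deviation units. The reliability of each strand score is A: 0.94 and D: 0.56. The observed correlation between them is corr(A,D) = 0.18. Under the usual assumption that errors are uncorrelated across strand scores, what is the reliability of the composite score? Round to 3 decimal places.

0.788

Var(A+D) = 2 + 2·[0.18] = 2 + 0.36 = 2.36.
With uncorrelated errors the cross-covariances are all true-score covariance, so they carry over unchanged; only the diagonal terms shrink to ρᵢσᵢ².
True-score variance = [0.94 + 0.56] + 0.36 = 1.5 + 0.36 = 1.86.
Reliability = 1.86 / 2.36 = 0.788.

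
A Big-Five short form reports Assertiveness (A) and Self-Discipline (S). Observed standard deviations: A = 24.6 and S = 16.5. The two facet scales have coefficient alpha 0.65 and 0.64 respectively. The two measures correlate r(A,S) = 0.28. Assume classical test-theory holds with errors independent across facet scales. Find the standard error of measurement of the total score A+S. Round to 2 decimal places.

17.60

Var(total) = 877.41 + 227.304 = 1104.71.
True-score variance = 567.594 + 227.304 = 794.898, so reliability = 0.7196.
Error variance = 1104.71 − 794.898 = 309.816; SEM = √309.816 = 17.60.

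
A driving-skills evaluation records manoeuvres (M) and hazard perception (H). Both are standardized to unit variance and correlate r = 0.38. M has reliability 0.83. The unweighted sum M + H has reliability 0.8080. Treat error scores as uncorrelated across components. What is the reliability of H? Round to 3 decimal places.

0.640

Var(M+H) = 2 + 2·0.38 = 2.760.
True-score variance = ρ_M + ρ_H + 2·0.38, so 0.8080 = (0.83 + ρ_H + 0.76) / 2.760.
ρ_H = 0.8080·2.760 − 0.83 − 0.76 = 0.640.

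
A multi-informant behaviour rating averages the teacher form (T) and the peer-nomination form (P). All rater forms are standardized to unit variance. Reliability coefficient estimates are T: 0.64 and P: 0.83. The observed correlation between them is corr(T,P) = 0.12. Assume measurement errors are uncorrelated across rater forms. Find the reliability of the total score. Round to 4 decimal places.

0.7634

Var(T+P) = 2 + 2·[0.12] = 2 + 0.24 = 2.24.
Under uncorrelated errors the observed covariances equal the true-score covariances, so only the own-variance terms attenuate.
True-score variance = [0.64 + 0.83] + 0.24 = 1.47 + 0.24 = 1.71.
Reliability = 1.71 / 2.24 = 0.7634.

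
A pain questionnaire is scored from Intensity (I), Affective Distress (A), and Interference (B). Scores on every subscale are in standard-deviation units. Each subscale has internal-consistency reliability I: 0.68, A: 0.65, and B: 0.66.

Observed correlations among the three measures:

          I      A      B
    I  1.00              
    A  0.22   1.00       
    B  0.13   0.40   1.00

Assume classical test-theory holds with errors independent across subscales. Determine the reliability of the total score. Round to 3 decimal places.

Var(I+A+B) = 3 + 2·[0.22 + 0.13 + 0.40] = 3 + 1.5 = 4.5.
Because errors are independent across components, Cov(Tᵢ,Tⱼ) = Cov(Xᵢ,Xⱼ); the off-diagonal part of the true-score variance is the same as above.
True-score variance = [0.68 + 0.65 + 0.66] + 1.5 = 1.99 + 1.5 = 3.49.
Reliability = 3.49 / 4.5 = 0.776.

0.776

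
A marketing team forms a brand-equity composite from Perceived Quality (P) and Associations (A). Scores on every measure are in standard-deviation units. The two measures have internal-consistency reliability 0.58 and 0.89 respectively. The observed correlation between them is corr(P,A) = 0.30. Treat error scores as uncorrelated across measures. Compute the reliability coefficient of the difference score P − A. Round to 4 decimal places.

0.6214

Var(P−A) = 1 + 1 − 2·0.30 = 2 − 0.6 = 1.4.
Because errors are independent across components, Cov(Tᵢ,Tⱼ) = Cov(Xᵢ,Xⱼ); the off-diagonal part of the true-score variance is the same as above.
True-score variance = [0.58 + 0.89] − 0.6 = 1.47 − 0.6 = 0.87.
Reliability = 0.87 / 1.4 = 0.6214.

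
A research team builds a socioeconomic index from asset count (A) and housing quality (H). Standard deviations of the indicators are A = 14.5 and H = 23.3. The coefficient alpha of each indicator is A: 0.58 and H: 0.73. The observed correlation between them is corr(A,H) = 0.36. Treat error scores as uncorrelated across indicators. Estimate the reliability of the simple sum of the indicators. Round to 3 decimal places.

0.764

Var(A+H) = 14.5² + 23.3² + 2·[14.5·23.3·0.36] = 753.14 + 243.252 = 996.392.
Because errors are independent across components, Cov(Tᵢ,Tⱼ) = Cov(Xᵢ,Xⱼ); the off-diagonal part of the true-score variance is the same as above.
True-score variance = [14.5²·0.58 + 23.3²·0.73] + 243.252 = 518.255 + 243.252 = 761.507.
Reliability = 761.507 / 996.392 = 0.764.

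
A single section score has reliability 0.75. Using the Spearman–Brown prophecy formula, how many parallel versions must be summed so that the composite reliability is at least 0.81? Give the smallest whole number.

k ≥ ρ*(1−ρ₁)/(ρ₁(1−ρ*)) = 0.81·0.25 / (0.75·0.19) = 1.421.
Smallest integer k = 2.

2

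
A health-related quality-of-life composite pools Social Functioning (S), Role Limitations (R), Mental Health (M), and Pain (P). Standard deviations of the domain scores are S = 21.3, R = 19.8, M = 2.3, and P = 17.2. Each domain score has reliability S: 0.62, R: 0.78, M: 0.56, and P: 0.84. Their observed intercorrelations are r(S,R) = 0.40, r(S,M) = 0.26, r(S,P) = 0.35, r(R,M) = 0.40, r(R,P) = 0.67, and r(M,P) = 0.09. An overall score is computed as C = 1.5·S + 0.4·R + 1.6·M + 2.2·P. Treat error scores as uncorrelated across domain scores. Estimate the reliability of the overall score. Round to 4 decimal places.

0.8443

Var(C) = 1.5²·21.3² + 0.4²·19.8² + 1.6²·2.3² + 2.2²·17.2² + 2·[0.6·21.3·19.8·0.40 + 2.4·21.3·2.3·0.26 + 3.3·21.3·17.2·0.35 + 0.64·19.8·2.3·0.40 + 0.88·19.8·17.2·0.67 + 3.52·2.3·17.2·0.09] = 2528.94 + 1559.84 = 4088.77.
Under uncorrelated errors the observed covariances equal the true-score covariances, so only the own-variance terms attenuate.
True-score variance = [1.5²·21.3²·0.62 + 0.4²·19.8²·0.78 + 1.6²·2.3²·0.56 + 2.2²·17.2²·0.84] + 1559.84 = 1892.17 + 1559.84 = 3452.01.
Reliability = 3452.01 / 4088.77 = 0.8443.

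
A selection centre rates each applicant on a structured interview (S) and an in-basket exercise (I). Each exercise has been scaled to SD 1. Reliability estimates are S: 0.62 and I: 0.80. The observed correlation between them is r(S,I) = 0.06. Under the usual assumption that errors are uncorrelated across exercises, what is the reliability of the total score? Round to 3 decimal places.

0.726

Var(S+I) = 2 + 2·[0.06] = 2 + 0.12 = 2.12.
With uncorrelated errors the cross-covariances are all true-score covariance, so they carry over unchanged; only the diagonal terms shrink to ρᵢσᵢ².
True-score variance = [0.62 + 0.80] + 0.12 = 1.42 + 0.12 = 1.54.
Reliability = 1.54 / 2.12 = 0.726.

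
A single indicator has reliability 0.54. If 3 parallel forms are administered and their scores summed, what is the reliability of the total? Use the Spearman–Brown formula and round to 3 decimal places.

ρ_k = kρ / (1 + (k−1)ρ) = 3·0.54 / (1 + 2·0.54) = 1.620 / 2.080 = 0.779.

0.779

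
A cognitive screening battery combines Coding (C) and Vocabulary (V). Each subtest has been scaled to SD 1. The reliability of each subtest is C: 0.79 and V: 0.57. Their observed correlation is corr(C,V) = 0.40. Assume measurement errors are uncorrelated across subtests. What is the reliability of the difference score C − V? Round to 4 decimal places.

0.4667

Var(C−V) = 1 + 1 − 2·0.40 = 2 − 0.8 = 1.2.
Because errors are independent across components, Cov(Tᵢ,Tⱼ) = Cov(Xᵢ,Xⱼ); the off-diagonal part of the true-score variance is the same as above.
True-score variance = [0.79 + 0.57] − 0.8 = 1.36 − 0.8 = 0.56.
Reliability = 0.56 / 1.2 = 0.4667.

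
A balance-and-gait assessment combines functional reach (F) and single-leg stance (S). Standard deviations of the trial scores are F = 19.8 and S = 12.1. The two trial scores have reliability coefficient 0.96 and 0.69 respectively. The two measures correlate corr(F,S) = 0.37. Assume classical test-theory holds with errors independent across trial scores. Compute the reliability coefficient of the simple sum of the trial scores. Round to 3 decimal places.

0.915

Var(F+S) = 19.8² + 12.1² + 2·[19.8·12.1·0.37] = 538.45 + 177.289 = 715.739.
Under uncorrelated errors the observed covariances equal the true-score covariances, so only the own-variance terms attenuate.
True-score variance = [19.8²·0.96 + 12.1²·0.69] + 177.289 = 477.381 + 177.289 = 654.67.
Reliability = 654.67 / 715.739 = 0.915.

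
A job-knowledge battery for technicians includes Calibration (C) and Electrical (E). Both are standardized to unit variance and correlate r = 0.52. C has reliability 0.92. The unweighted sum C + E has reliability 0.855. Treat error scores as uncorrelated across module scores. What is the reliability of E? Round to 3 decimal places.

0.639

Var(C+E) = 2 + 2·0.52 = 3.040.
True-score variance = ρ_C + ρ_E + 2·0.52, so 0.855 = (0.92 + ρ_E + 1.04) / 3.040.
ρ_E = 0.855·3.040 − 0.92 − 1.04 = 0.639.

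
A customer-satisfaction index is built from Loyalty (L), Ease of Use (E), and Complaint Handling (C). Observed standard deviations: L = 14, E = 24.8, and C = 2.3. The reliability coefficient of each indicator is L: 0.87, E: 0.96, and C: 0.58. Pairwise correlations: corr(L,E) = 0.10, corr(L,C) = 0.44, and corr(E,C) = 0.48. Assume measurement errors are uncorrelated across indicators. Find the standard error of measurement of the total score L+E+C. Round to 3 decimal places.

Var(total) = 816.33 + 152.534 = 968.864.
True-score variance = 764.027 + 152.534 = 916.561, so reliability = 0.9460.
Error variance = 968.864 − 916.561 = 52.3034; SEM = √52.3034 = 7.232.

7.232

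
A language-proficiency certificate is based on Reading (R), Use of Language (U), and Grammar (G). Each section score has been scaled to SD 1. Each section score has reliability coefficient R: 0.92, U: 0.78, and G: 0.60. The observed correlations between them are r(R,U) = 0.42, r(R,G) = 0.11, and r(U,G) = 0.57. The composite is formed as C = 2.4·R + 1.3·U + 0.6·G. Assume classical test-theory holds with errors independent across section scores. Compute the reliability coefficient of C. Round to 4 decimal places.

Var(C) = 2.4² + 1.3² + 0.6² + 2·[3.12·0.42 + 1.44·0.11 + 0.78·0.57] = 7.81 + 3.8268 = 11.6368.
Under uncorrelated errors the observed covariances equal the true-score covariances, so only the own-variance terms attenuate.
True-score variance = [2.4²·0.92 + 1.3²·0.78 + 0.6²·0.60] + 3.8268 = 6.8334 + 3.8268 = 10.6602.
Reliability = 10.6602 / 11.6368 = 0.9161.

0.9161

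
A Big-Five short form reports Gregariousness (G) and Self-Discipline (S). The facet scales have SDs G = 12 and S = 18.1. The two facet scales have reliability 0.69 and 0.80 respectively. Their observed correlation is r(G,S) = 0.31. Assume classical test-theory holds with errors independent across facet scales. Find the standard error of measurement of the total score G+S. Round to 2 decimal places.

Var(total) = 471.61 + 134.664 = 606.274.
True-score variance = 361.448 + 134.664 = 496.112, so reliability = 0.8183.
Error variance = 606.274 − 496.112 = 110.162; SEM = √110.162 = 10.50.

10.50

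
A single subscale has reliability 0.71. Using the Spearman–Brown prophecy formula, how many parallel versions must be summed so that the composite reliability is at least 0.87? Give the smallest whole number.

k ≥ ρ*(1−ρ₁)/(ρ₁(1−ρ*)) = 0.87·0.29 / (0.71·0.13) = 2.733.
Smallest integer k = 3.

3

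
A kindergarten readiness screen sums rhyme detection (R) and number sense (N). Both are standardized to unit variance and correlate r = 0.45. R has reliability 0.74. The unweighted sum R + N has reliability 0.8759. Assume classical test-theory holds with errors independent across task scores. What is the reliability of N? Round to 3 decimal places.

Var(R+N) = 2 + 2·0.45 = 2.900.
True-score variance = ρ_R + ρ_N + 2·0.45, so 0.8759 = (0.74 + ρ_N + 0.90) / 2.900.
ρ_N = 0.8759·2.900 − 0.74 − 0.90 = 0.900.

0.900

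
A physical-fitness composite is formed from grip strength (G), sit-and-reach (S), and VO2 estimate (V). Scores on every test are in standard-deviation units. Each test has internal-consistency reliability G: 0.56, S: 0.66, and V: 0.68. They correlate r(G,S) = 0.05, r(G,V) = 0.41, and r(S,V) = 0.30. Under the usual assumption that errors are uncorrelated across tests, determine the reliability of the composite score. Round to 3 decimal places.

0.757

Var(G+S+V) = 3 + 2·[0.05 + 0.41 + 0.30] = 3 + 1.52 = 4.52.
Because errors are independent across components, Cov(Tᵢ,Tⱼ) = Cov(Xᵢ,Xⱼ); the off-diagonal part of the true-score variance is the same as above.
True-score variance = [0.56 + 0.66 + 0.68] + 1.52 = 1.9 + 1.52 = 3.42.
Reliability = 3.42 / 4.52 = 0.757.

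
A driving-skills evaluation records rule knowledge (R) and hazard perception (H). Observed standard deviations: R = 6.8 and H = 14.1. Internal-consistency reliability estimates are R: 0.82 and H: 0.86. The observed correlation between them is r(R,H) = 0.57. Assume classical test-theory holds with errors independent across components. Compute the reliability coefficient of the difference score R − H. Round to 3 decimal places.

0.734

Var(R−H) = 6.8² + 14.1² − 2·6.8·14.1·0.57 = 245.05 − 109.303 = 135.747.
With uncorrelated errors the cross-covariances are all true-score covariance, so they carry over unchanged; only the diagonal terms shrink to ρᵢσᵢ².
True-score variance = [6.8²·0.82 + 14.1²·0.86] − 109.303 = 208.893 − 109.303 = 99.5902.
Reliability = 99.5902 / 135.747 = 0.734.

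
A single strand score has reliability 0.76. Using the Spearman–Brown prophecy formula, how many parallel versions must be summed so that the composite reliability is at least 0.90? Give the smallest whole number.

k ≥ ρ*(1−ρ₁)/(ρ₁(1−ρ*)) = 0.90·0.24 / (0.76·0.10) = 2.842.
Smallest integer k = 3.

3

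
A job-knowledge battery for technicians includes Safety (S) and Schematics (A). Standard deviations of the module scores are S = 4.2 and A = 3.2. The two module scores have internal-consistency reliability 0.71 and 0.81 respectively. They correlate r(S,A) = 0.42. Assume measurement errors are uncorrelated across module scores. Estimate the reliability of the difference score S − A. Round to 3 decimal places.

Var(S−A) = 4.2² + 3.2² − 2·4.2·3.2·0.42 = 27.88 − 11.2896 = 16.5904.
Under uncorrelated errors the observed covariances equal the true-score covariances, so only the own-variance terms attenuate.
True-score variance = [4.2²·0.71 + 3.2²·0.81] − 11.2896 = 20.8188 − 11.2896 = 9.5292.
Reliability = 9.5292 / 16.5904 = 0.574.

0.574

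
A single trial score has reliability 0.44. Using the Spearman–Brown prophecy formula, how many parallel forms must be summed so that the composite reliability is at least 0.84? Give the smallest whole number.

k ≥ ρ*(1−ρ₁)/(ρ₁(1−ρ*)) = 0.84·0.56 / (0.44·0.16) = 6.682.
Smallest integer k = 7.

7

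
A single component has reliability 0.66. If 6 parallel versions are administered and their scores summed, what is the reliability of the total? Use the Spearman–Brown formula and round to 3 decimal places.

0.921

ρ_k = kρ / (1 + (k−1)ρ) = 6·0.66 / (1 + 5·0.66) = 3.960 / 4.300 = 0.921.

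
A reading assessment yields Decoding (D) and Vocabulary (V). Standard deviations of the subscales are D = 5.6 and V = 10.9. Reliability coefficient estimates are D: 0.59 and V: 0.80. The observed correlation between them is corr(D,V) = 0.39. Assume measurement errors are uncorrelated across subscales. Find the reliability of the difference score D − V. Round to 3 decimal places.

0.643

Var(D−V) = 5.6² + 10.9² − 2·5.6·10.9·0.39 = 150.17 − 47.6112 = 102.559.
Under uncorrelated errors the observed covariances equal the true-score covariances, so only the own-variance terms attenuate.
True-score variance = [5.6²·0.59 + 10.9²·0.80] − 47.6112 = 113.55 − 47.6112 = 65.9392.
Reliability = 65.9392 / 102.559 = 0.643.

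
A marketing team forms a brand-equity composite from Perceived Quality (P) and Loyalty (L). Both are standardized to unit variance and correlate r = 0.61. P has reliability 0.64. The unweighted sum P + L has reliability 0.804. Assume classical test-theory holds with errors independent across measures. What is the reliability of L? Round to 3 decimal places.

Var(P+L) = 2 + 2·0.61 = 3.220.
True-score variance = ρ_P + ρ_L + 2·0.61, so 0.804 = (0.64 + ρ_L + 1.22) / 3.220.
ρ_L = 0.804·3.220 − 0.64 − 1.22 = 0.729.

0.729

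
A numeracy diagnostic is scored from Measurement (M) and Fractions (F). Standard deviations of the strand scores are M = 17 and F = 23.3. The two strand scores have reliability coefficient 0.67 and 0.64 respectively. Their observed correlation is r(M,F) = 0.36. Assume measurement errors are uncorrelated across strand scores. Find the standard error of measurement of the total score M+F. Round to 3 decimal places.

17.053

Var(total) = 831.89 + 285.192 = 1117.08.
True-score variance = 541.08 + 285.192 = 826.272, so reliability = 0.7397.
Error variance = 1117.08 − 826.272 = 290.81; SEM = √290.81 = 17.053.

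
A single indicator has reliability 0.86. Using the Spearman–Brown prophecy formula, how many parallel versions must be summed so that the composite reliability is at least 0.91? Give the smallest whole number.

k ≥ ρ*(1−ρ₁)/(ρ₁(1−ρ*)) = 0.91·0.14 / (0.86·0.09) = 1.646.
Smallest integer k = 2.

2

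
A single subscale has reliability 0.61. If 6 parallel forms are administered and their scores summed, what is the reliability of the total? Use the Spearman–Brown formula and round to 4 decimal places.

ρ_k = kρ / (1 + (k−1)ρ) = 6·0.61 / (1 + 5·0.61) = 3.660 / 4.050 = 0.9037.

0.9037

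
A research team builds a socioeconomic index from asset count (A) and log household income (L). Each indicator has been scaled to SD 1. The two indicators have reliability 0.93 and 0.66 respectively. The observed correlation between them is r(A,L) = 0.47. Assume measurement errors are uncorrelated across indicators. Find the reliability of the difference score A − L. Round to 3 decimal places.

0.613

Var(A−L) = 1 + 1 − 2·0.47 = 2 − 0.94 = 1.06.
Because errors are independent across components, Cov(Tᵢ,Tⱼ) = Cov(Xᵢ,Xⱼ); the off-diagonal part of the true-score variance is the same as above.
True-score variance = [0.93 + 0.66] − 0.94 = 1.59 − 0.94 = 0.65.
Reliability = 0.65 / 1.06 = 0.613.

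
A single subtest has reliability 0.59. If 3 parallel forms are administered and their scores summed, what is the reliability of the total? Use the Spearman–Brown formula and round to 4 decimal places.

ρ_k = kρ / (1 + (k−1)ρ) = 3·0.59 / (1 + 2·0.59) = 1.770 / 2.180 = 0.8119.

0.8119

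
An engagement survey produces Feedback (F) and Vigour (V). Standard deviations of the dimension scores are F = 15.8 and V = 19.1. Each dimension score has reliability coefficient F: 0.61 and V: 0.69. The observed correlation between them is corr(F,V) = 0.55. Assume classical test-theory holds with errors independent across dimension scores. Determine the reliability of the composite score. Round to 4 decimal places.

Var(F+V) = 15.8² + 19.1² + 2·[15.8·19.1·0.55] = 614.45 + 331.958 = 946.408.
With uncorrelated errors the cross-covariances are all true-score covariance, so they carry over unchanged; only the diagonal terms shrink to ρᵢσᵢ².
True-score variance = [15.8²·0.61 + 19.1²·0.69] + 331.958 = 403.999 + 331.958 = 735.957.
Reliability = 735.957 / 946.408 = 0.7776.

0.7776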